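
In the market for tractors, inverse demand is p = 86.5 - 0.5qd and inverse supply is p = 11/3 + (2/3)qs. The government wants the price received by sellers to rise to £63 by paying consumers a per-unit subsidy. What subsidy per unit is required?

Required subsidy s = £21 per unit

At a seller price of 63, quantity supplied is -5.5 + 1.5·63 = 89.
Buyers absorb 89 only when they pay pb = 86.5 − 0.5·89 = 42.
s = ps − pb = 63 − 42 = 21.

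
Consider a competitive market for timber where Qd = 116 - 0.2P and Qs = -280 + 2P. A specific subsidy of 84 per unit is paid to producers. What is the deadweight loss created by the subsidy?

Pre-subsidy: 116 - 0.2P = -280 + 2P gives P* = 180, Q* = 80.
With the subsidy, sellers receive Ps = Pb + 84 for each unit, where Pb is the price buyers pay.
Supply in terms of Pb becomes Qs = -280 + 2(Pb + 84) = -112 + 2Pb. Setting this equal to demand: 116 - 0.2Pb = -112 + 2Pb, so Pb = 1140/11.
Sellers receive Ps = 1140/11 + 84 = 2064/11; Q' = 116 − 0.2·(1140/11) = 1048/11.
The subsidy expands output by 1048/11 − 80 = 168/11 past the efficient level; on those units the gap between marginal cost and willingness to pay runs from 0 up to 84.
DWL = ½ × 84 × 168/11 = 7056/11.

Deadweight loss = 7056/11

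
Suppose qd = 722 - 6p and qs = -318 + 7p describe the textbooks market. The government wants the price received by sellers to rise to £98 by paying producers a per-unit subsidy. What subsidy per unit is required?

Required subsidy s = £39 per unit

At a seller price of 98, quantity supplied is -318 + 7·98 = 368.
Buyers absorb 368 only when they pay pb with 722 − 6·pb = 368, i.e. pb = 59.
s = ps − pb = 98 − 59 = 39.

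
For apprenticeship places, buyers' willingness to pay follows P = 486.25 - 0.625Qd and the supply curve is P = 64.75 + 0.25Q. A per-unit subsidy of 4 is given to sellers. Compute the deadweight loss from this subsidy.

Deadweight loss = 64/7

Pre-subsidy: 486.25 - 0.625Q = 64.75 + 0.25Q gives Q* = 3372/7 and P* = 5185/28.
With the subsidy, sellers receive Ps = Pb + 4 for each unit, where Pb is the price buyers pay.
On the curves, Pb = 486.25 - 0.625Q and Ps = 64.75 + 0.25Q; the wedge Ps − Pb = 4 gives 64.75 + 0.25Q − (486.25 - 0.625Q) = 4, so Q' = 3404/7.
Then Pb = 486.25 − 0.625·(3404/7) = 5105/28 and Ps = 64.75 + 0.25·(3404/7) = 5217/28.
The subsidy expands output by 3404/7 − 3372/7 = 32/7 past the efficient level; on those units the gap between marginal cost and willingness to pay runs from 0 up to 4.
DWL = ½ × 4 × 32/7 = 64/7.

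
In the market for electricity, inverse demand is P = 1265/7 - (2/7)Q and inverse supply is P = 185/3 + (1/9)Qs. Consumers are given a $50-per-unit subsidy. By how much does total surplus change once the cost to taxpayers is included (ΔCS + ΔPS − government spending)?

Net change in total surplus = -$3150

Pre-subsidy: 1265/7 - (2/7)Q = 185/3 + (1/9)Q gives Q* = 300 and P* = 95.
With the rebate, buyers effectively pay Pb = Ps − 50, where Ps is the price sellers receive.
On the curves, Pb = 1265/7 - (2/7)Q and Ps = 185/3 + (1/9)Q; the wedge Ps − Pb = 50 gives 185/3 + (1/9)Q − (1265/7 - (2/7)Q) = 50, so Q' = 426.
Then Pb = 1265/7 − (2/7)·426 = 59 and Ps = 185/3 + (1/9)·426 = 109.
ΔCS = ½(300 + 426)(95 − 59) = 13068; ΔPS = ½(300 + 426)(109 − 95) = 5082.
Government spending = 50 × 426 = 21300.
Net change = 13068 + 5082 − 21300 = -3150. The loss equals the DWL triangle ½·50·126.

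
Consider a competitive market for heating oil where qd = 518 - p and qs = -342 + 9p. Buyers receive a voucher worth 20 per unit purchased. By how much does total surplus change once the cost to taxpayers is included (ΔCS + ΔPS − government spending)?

Net change in total surplus = -180

Pre-subsidy: 518 - p = -342 + 9p gives p* = 86, q* = 432.
With the rebate, buyers effectively pay pb = ps − 20, where ps is the price sellers receive.
Demand in terms of ps becomes qd = 518 − 1(ps − 20) = 538 - ps. Setting this equal to supply: 538 - ps = -342 + 9ps, so ps = 88.
Buyers pay pb = 88 − 20 = 68; q' = -342 + 9·88 = 450.
ΔCS = ½(432 + 450)(86 − 68) = 7938; ΔPS = ½(432 + 450)(88 − 86) = 882.
Government spending = 20 × 450 = 9000.
Net change = 7938 + 882 − 9000 = -180. The loss equals the DWL triangle ½·20·18.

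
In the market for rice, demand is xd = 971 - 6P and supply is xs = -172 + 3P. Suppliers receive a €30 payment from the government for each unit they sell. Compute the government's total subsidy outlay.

Government cost = €8070

Pre-subsidy: 971 - 6P = -172 + 3P gives P* = 127, x* = 209.
With the subsidy, sellers receive Ps = Pb + 30 for each unit, where Pb is the price buyers pay.
Supply in terms of Pb becomes xs = -172 + 3(Pb + 30) = -82 + 3Pb. Setting this equal to demand: 971 - 6Pb = -82 + 3Pb, so Pb = 117.
Sellers receive Ps = 117 + 30 = 147; x' = 971 − 6·117 = 269.
Government outlay = subsidy × quantity = 30 × 269 = 8070.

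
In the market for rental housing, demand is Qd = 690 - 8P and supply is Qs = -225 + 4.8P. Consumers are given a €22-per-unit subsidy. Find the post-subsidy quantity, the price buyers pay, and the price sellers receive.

Pre-subsidy: 690 - 8P = -225 + 4.8P gives P* = 71.484375, Q* = 118.125.
With the rebate, buyers effectively pay Pb = Ps − 22, where Ps is the price sellers receive.
Demand in terms of Ps becomes Qd = 690 − 8(Ps − 22) = 866 - 8Ps. Setting this equal to supply: 866 - 8Ps = -225 + 4.8Ps, so Ps = 85.234375.
Buyers pay Pb = 85.234375 − 22 = 63.234375; Q' = -225 + 4.8·85.234375 = 184.125.

Q' = 184.125; buyers pay €63.234375; sellers receive €85.234375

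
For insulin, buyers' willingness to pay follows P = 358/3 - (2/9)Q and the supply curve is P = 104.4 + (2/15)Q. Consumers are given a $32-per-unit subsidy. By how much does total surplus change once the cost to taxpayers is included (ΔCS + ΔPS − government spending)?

Pre-subsidy: 358/3 - (2/9)Q = 104.4 + (2/15)Q gives Q* = 42 and P* = 110.
With the rebate, buyers effectively pay Pb = Ps − 32, where Ps is the price sellers receive.
On the curves, Pb = 358/3 - (2/9)Q and Ps = 104.4 + (2/15)Q; the wedge Ps − Pb = 32 gives 104.4 + (2/15)Q − (358/3 - (2/9)Q) = 32, so Q' = 132.
Then Pb = 358/3 − (2/9)·132 = 90 and Ps = 104.4 + (2/15)·132 = 122.
ΔCS = ½(42 + 132)(110 − 90) = 1740; ΔPS = ½(42 + 132)(122 − 110) = 1044.
Government spending = 32 × 132 = 4224.
Net change = 1740 + 1044 − 4224 = -1440. The loss equals the DWL triangle ½·32·90.

Net change in total surplus = -$1440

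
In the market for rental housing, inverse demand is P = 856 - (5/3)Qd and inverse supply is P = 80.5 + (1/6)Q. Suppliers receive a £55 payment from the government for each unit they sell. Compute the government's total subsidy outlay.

Pre-subsidy: 856 - (5/3)Q = 80.5 + (1/6)Q gives Q* = 423 and P* = 151.
With the subsidy, sellers receive Ps = Pb + 55 for each unit, where Pb is the price buyers pay.
On the curves, Pb = 856 - (5/3)Q and Ps = 80.5 + (1/6)Q; the wedge Ps − Pb = 55 gives 80.5 + (1/6)Q − (856 - (5/3)Q) = 55, so Q' = 453.
Then Pb = 856 − (5/3)·453 = 101 and Ps = 80.5 + (1/6)·453 = 156.
Government outlay = subsidy × quantity = 55 × 453 = 24915.

Government cost = £24915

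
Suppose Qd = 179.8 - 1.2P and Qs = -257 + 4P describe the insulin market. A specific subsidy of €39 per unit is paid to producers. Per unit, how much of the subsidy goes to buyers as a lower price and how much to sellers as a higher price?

Pre-subsidy: 179.8 - 1.2P = -257 + 4P gives P* = 84, Q* = 79.
With the subsidy, sellers receive Ps = Pb + 39 for each unit, where Pb is the price buyers pay.
Supply in terms of Pb becomes Qs = -257 + 4(Pb + 39) = -101 + 4Pb. Setting this equal to demand: 179.8 - 1.2Pb = -101 + 4Pb, so Pb = 54.
Sellers receive Ps = 54 + 39 = 93; Q' = 179.8 − 1.2·54 = 115.
Buyers' price falls by P* − Pb = 84 − 54 = 30; sellers' price rises by Ps − P* = 93 − 84 = 9.

Buyers gain €30 per unit; sellers gain €9 per unit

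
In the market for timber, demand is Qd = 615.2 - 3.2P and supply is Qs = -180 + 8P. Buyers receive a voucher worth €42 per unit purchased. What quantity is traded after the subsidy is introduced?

Q' = 484

Pre-subsidy: 615.2 - 3.2P = -180 + 8P gives P* = 71, Q* = 388.
With the rebate, buyers effectively pay Pb = Ps − 42, where Ps is the price sellers receive.
Demand in terms of Ps becomes Qd = 615.2 − 3.2(Ps − 42) = 749.6 - 3.2Ps. Setting this equal to supply: 749.6 - 3.2Ps = -180 + 8Ps, so Ps = 83.
Buyers pay Pb = 83 − 42 = 41; Q' = -180 + 8·83 = 484.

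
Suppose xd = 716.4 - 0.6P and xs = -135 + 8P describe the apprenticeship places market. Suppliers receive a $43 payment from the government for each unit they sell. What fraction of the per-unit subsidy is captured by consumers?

Consumer share = 40/43

Pre-subsidy: 716.4 - 0.6P = -135 + 8P gives P* = 99, x* = 657.
With the subsidy, sellers receive Ps = Pb + 43 for each unit, where Pb is the price buyers pay.
Supply in terms of Pb becomes xs = -135 + 8(Pb + 43) = 209 + 8Pb. Setting this equal to demand: 716.4 - 0.6Pb = 209 + 8Pb, so Pb = 59.
Sellers receive Ps = 59 + 43 = 102; x' = 716.4 − 0.6·59 = 681.
Buyers' price falls by P* − Pb = 99 − 59 = 40; sellers' price rises by Ps − P* = 102 − 99 = 3.
So consumers capture 40/43 = 40/43 of each unit of subsidy.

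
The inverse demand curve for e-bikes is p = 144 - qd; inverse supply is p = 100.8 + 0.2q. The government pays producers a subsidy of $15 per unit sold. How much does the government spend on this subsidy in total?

Pre-subsidy: 144 - q = 100.8 + 0.2q gives q* = 36 and p* = 108.
With the subsidy, sellers receive ps = pb + 15 for each unit, where pb is the price buyers pay.
On the curves, pb = 144 - q and ps = 100.8 + 0.2q; the wedge ps − pb = 15 gives 100.8 + 0.2q − (144 - q) = 15, so q' = 48.5.
Then pb = 144 − 1·48.5 = 95.5 and ps = 100.8 + 0.2·48.5 = 110.5.
Government outlay = subsidy × quantity = 15 × 48.5 = 727.5.

Government cost = $727.5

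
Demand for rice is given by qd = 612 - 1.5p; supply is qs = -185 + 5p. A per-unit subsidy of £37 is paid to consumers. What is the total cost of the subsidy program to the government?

Government cost = 226440/13

Pre-subsidy: 612 - 1.5p = -185 + 5p gives p* = 1594/13, q* = 5565/13.
With the rebate, buyers effectively pay pb = ps − 37, where ps is the price sellers receive.
Demand in terms of ps becomes qd = 612 − 1.5(ps − 37) = 667.5 - 1.5ps. Setting this equal to supply: 667.5 - 1.5ps = -185 + 5ps, so ps = 1705/13.
Buyers pay pb = 1705/13 − 37 = 1224/13; q' = -185 + 5·(1705/13) = 6120/13.
Government outlay = subsidy × quantity = 37 × 6120/13 = 226440/13.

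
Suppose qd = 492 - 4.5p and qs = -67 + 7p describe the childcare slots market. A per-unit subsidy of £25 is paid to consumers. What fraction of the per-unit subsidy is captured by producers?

Producer share = 9/23

Pre-subsidy: 492 - 4.5p = -67 + 7p gives p* = 1118/23, q* = 6285/23.
With the rebate, buyers effectively pay pb = ps − 25, where ps is the price sellers receive.
Demand in terms of ps becomes qd = 492 − 4.5(ps − 25) = 604.5 - 4.5ps. Setting this equal to supply: 604.5 - 4.5ps = -67 + 7ps, so ps = 1343/23.
Buyers pay pb = 1343/23 − 25 = 768/23; q' = -67 + 7·(1343/23) = 7860/23.
Buyers' price falls by p* − pb = 1118/23 − 768/23 = 350/23; sellers' price rises by ps − p* = 1343/23 − 1118/23 = 225/23.
So producers capture (225/23)/25 = 9/23 of each unit of subsidy.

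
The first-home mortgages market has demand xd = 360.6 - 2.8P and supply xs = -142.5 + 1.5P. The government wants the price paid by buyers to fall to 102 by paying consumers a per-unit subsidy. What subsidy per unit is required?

At a buyer price of 102, quantity demanded is 360.6 − 2.8·102 = 75.
Sellers supply 75 only when they receive Ps with -142.5 + 1.5·Ps = 75, i.e. Ps = 145.
s = Ps − Pb = 145 − 102 = 43.

Required subsidy s = 43 per unit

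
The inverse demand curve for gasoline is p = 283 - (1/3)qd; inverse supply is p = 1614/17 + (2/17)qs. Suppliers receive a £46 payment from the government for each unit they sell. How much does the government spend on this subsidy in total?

Pre-subsidy: 283 - (1/3)q = 1614/17 + (2/17)q gives q* = 417 and p* = 144.
With the subsidy, sellers receive ps = pb + 46 for each unit, where pb is the price buyers pay.
On the curves, pb = 283 - (1/3)q and ps = 1614/17 + (2/17)q; the wedge ps − pb = 46 gives 1614/17 + (2/17)q − (283 - (1/3)q) = 46, so q' = 519.
Then pb = 283 − (1/3)·519 = 110 and ps = 1614/17 + (2/17)·519 = 156.
Government outlay = subsidy × quantity = 46 × 519 = 23874.

Government cost = £23874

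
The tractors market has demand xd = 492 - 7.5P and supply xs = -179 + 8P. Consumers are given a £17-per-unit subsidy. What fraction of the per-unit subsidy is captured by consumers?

Pre-subsidy: 492 - 7.5P = -179 + 8P gives P* = 1342/31, x* = 5187/31.
With the rebate, buyers effectively pay Pb = Ps − 17, where Ps is the price sellers receive.
Demand in terms of Ps becomes xd = 492 − 7.5(Ps − 17) = 619.5 - 7.5Ps. Setting this equal to supply: 619.5 - 7.5Ps = -179 + 8Ps, so Ps = 1597/31.
Buyers pay Pb = 1597/31 − 17 = 1070/31; x' = -179 + 8·(1597/31) = 7227/31.
Buyers' price falls by P* − Pb = 1342/31 − 1070/31 = 272/31; sellers' price rises by Ps − P* = 1597/31 − 1342/31 = 255/31.
So consumers capture (272/31)/17 = 16/31 of each unit of subsidy.

Consumer share = 16/31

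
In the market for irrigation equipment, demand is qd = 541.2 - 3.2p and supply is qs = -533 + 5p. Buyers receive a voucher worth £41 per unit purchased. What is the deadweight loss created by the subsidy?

Deadweight loss = £1640

Pre-subsidy: 541.2 - 3.2p = -533 + 5p gives p* = 131, q* = 122.
With the rebate, buyers effectively pay pb = ps − 41, where ps is the price sellers receive.
Demand in terms of ps becomes qd = 541.2 − 3.2(ps − 41) = 672.4 - 3.2ps. Setting this equal to supply: 672.4 - 3.2ps = -533 + 5ps, so ps = 147.
Buyers pay pb = 147 − 41 = 106; q' = -533 + 5·147 = 202.
The subsidy expands output by 202 − 122 = 80 past the efficient level; on those units the gap between marginal cost and willingness to pay runs from 0 up to 41.
DWL = ½ × 41 × 80 = 1640.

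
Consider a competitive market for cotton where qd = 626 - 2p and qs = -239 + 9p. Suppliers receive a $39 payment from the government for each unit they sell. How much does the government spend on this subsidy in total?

Pre-subsidy: 626 - 2p = -239 + 9p gives p* = 865/11, q* = 5156/11.
With the subsidy, sellers receive ps = pb + 39 for each unit, where pb is the price buyers pay.
Supply in terms of pb becomes qs = -239 + 9(pb + 39) = 112 + 9pb. Setting this equal to demand: 626 - 2pb = 112 + 9pb, so pb = 514/11.
Sellers receive ps = 514/11 + 39 = 943/11; q' = 626 − 2·(514/11) = 5858/11.
Government outlay = subsidy × quantity = 39 × 5858/11 = 228462/11.

Government cost = 228462/11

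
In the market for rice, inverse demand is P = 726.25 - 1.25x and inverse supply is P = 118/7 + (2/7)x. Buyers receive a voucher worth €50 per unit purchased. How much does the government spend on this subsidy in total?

Pre-subsidy: 726.25 - 1.25x = 118/7 + (2/7)x gives x* = 19863/43 and P* = 6400/43.
With the rebate, buyers effectively pay Pb = Ps − 50, where Ps is the price sellers receive.
On the curves, Pb = 726.25 - 1.25x and Ps = 118/7 + (2/7)x; the wedge Ps − Pb = 50 gives 118/7 + (2/7)x − (726.25 - 1.25x) = 50, so x' = 21263/43.
Then Pb = 726.25 − 1.25·(21263/43) = 4650/43 and Ps = 118/7 + (2/7)·(21263/43) = 6800/43.
Government outlay = subsidy × quantity = 50 × 21263/43 = 1063150/43.

Government cost = 1063150/43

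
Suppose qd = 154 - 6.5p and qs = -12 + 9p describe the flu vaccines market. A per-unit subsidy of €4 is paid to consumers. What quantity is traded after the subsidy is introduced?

q' = 3084/31

Pre-subsidy: 154 - 6.5p = -12 + 9p gives p* = 332/31, q* = 2616/31.
With the rebate, buyers effectively pay pb = ps − 4, where ps is the price sellers receive.
Demand in terms of ps becomes qd = 154 − 6.5(ps − 4) = 180 - 6.5ps. Setting this equal to supply: 180 - 6.5ps = -12 + 9ps, so ps = 384/31.
Buyers pay pb = 384/31 − 4 = 260/31; q' = -12 + 9·(384/31) = 3084/31.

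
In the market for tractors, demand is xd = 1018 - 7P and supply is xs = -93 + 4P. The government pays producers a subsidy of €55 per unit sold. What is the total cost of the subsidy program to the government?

Government cost = €24805

Pre-subsidy: 1018 - 7P = -93 + 4P gives P* = 101, x* = 311.
With the subsidy, sellers receive Ps = Pb + 55 for each unit, where Pb is the price buyers pay.
Supply in terms of Pb becomes xs = -93 + 4(Pb + 55) = 127 + 4Pb. Setting this equal to demand: 1018 - 7Pb = 127 + 4Pb, so Pb = 81.
Sellers receive Ps = 81 + 55 = 136; x' = 1018 − 7·81 = 451.
Government outlay = subsidy × quantity = 55 × 451 = 24805.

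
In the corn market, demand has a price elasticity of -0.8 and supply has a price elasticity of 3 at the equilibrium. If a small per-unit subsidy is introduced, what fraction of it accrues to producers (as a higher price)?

Producer share = 4/19

For a small subsidy around the equilibrium, the benefit split depends on the relative slopes, which at a point are proportional to the elasticities.
Buyer share = εs/(εs + |εd|) = 3/(3 + 0.8) = 15/19; seller share = |εd|/(εs + |εd|) = 4/19.
So producers capture 4/19 of the subsidy.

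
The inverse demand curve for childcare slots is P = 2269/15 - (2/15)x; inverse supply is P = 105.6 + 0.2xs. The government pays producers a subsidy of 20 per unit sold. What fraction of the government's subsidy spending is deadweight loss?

DWL / government spending = 30/197

Pre-subsidy: 2269/15 - (2/15)x = 105.6 + 0.2x gives x* = 137 and P* = 133.
With the subsidy, sellers receive Ps = Pb + 20 for each unit, where Pb is the price buyers pay.
On the curves, Pb = 2269/15 - (2/15)x and Ps = 105.6 + 0.2x; the wedge Ps − Pb = 20 gives 105.6 + 0.2x − (2269/15 - (2/15)x) = 20, so x' = 197.
Then Pb = 2269/15 − (2/15)·197 = 125 and Ps = 105.6 + 0.2·197 = 145.
ΔCS = ½(137 + 197)(133 − 125) = 1336; ΔPS = ½(137 + 197)(145 − 133) = 2004.
Government spending = 20 × 197 = 3940.
DWL = ½ × 20 × (197 − 137) = 600; fraction = 600 / 3940 = 30/197.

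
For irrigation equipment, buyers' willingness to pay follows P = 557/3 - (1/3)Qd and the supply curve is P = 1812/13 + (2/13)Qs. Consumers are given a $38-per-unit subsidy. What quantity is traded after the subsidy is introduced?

Pre-subsidy: 557/3 - (1/3)Q = 1812/13 + (2/13)Q gives Q* = 95 and P* = 154.
With the rebate, buyers effectively pay Pb = Ps − 38, where Ps is the price sellers receive.
On the curves, Pb = 557/3 - (1/3)Q and Ps = 1812/13 + (2/13)Q; the wedge Ps − Pb = 38 gives 1812/13 + (2/13)Q − (557/3 - (1/3)Q) = 38, so Q' = 173.
Then Pb = 557/3 − (1/3)·173 = 128 and Ps = 1812/13 + (2/13)·173 = 166.

Q' = 173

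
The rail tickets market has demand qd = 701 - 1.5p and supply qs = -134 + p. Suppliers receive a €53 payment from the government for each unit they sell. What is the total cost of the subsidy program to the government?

Government cost = €12285.4

Pre-subsidy: 701 - 1.5p = -134 + p gives p* = 334, q* = 200.
With the subsidy, sellers receive ps = pb + 53 for each unit, where pb is the price buyers pay.
Supply in terms of pb becomes qs = -134 + 1(pb + 53) = -81 + pb. Setting this equal to demand: 701 - 1.5pb = -81 + pb, so pb = 312.8.
Sellers receive ps = 312.8 + 53 = 365.8; q' = 701 − 1.5·312.8 = 231.8.
Government outlay = subsidy × quantity = 53 × 231.8 = 12285.4.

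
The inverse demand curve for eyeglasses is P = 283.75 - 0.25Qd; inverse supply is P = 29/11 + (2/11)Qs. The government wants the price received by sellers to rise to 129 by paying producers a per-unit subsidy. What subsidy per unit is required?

Required subsidy s = 19 per unit

At a seller price of 129, quantity supplied is -14.5 + 5.5·129 = 695.
Buyers absorb 695 only when they pay Pb = 283.75 − 0.25·695 = 110.
s = Ps − Pb = 129 − 110 = 19.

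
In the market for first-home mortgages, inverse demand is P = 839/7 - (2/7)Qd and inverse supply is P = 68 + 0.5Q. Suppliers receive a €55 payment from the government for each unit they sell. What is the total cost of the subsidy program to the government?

Pre-subsidy: 839/7 - (2/7)Q = 68 + 0.5Q gives Q* = 66 and P* = 101.
With the subsidy, sellers receive Ps = Pb + 55 for each unit, where Pb is the price buyers pay.
On the curves, Pb = 839/7 - (2/7)Q and Ps = 68 + 0.5Q; the wedge Ps − Pb = 55 gives 68 + 0.5Q − (839/7 - (2/7)Q) = 55, so Q' = 136.
Then Pb = 839/7 − (2/7)·136 = 81 and Ps = 68 + 0.5·136 = 136.
Government outlay = subsidy × quantity = 55 × 136 = 7480.

Government cost = €7480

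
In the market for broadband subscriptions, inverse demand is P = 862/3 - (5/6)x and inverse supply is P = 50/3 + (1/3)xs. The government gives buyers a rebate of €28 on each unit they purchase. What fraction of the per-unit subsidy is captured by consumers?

Consumer share = 5/7

Pre-subsidy: 862/3 - (5/6)x = 50/3 + (1/3)x gives x* = 232 and P* = 94.
With the rebate, buyers effectively pay Pb = Ps − 28, where Ps is the price sellers receive.
On the curves, Pb = 862/3 - (5/6)x and Ps = 50/3 + (1/3)x; the wedge Ps − Pb = 28 gives 50/3 + (1/3)x − (862/3 - (5/6)x) = 28, so x' = 256.
Then Pb = 862/3 − (5/6)·256 = 74 and Ps = 50/3 + (1/3)·256 = 102.
Buyers' price falls by P* − Pb = 94 − 74 = 20; sellers' price rises by Ps − P* = 102 − 94 = 8.
So consumers capture 20/28 = 5/7 of each unit of subsidy.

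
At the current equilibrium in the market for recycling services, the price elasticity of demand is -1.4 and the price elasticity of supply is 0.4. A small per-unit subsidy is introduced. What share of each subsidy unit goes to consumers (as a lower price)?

Consumer share = 2/9

For a small subsidy around the equilibrium, the benefit split depends on the relative slopes, which at a point are proportional to the elasticities.
Buyer share = εs/(εs + |εd|) = 0.4/(0.4 + 1.4) = 2/9; seller share = |εd|/(εs + |εd|) = 7/9.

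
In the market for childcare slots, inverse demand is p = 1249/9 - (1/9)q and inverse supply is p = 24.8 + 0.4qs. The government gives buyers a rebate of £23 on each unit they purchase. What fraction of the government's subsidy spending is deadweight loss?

DWL / government spending = 45/536

Pre-subsidy: 1249/9 - (1/9)q = 24.8 + 0.4q gives q* = 223 and p* = 114.
With the rebate, buyers effectively pay pb = ps − 23, where ps is the price sellers receive.
On the curves, pb = 1249/9 - (1/9)q and ps = 24.8 + 0.4q; the wedge ps − pb = 23 gives 24.8 + 0.4q − (1249/9 - (1/9)q) = 23, so q' = 268.
Then pb = 1249/9 − (1/9)·268 = 109 and ps = 24.8 + 0.4·268 = 132.
ΔCS = ½(223 + 268)(114 − 109) = 1227.5; ΔPS = ½(223 + 268)(132 − 114) = 4419.
Government spending = 23 × 268 = 6164.
DWL = ½ × 23 × (268 − 223) = 517.5; fraction = 517.5 / 6164 = 45/536.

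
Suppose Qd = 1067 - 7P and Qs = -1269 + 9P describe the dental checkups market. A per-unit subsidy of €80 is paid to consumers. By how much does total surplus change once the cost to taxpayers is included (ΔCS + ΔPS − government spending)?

Pre-subsidy: 1067 - 7P = -1269 + 9P gives P* = 146, Q* = 45.
With the rebate, buyers effectively pay Pb = Ps − 80, where Ps is the price sellers receive.
Demand in terms of Ps becomes Qd = 1067 − 7(Ps − 80) = 1627 - 7Ps. Setting this equal to supply: 1627 - 7Ps = -1269 + 9Ps, so Ps = 181.
Buyers pay Pb = 181 − 80 = 101; Q' = -1269 + 9·181 = 360.
ΔCS = ½(45 + 360)(146 − 101) = 9112.5; ΔPS = ½(45 + 360)(181 − 146) = 7087.5.
Government spending = 80 × 360 = 28800.
Net change = 9112.5 + 7087.5 − 28800 = -12600. The loss equals the DWL triangle ½·80·315.

Net change in total surplus = -€12600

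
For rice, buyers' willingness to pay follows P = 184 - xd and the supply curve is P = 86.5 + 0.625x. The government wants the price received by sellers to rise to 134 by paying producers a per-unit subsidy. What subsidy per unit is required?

Required subsidy s = 26 per unit

At a seller price of 134, quantity supplied is -138.4 + 1.6·134 = 76.
Buyers absorb 76 only when they pay Pb = 184 − 1·76 = 108.
s = Ps − Pb = 134 − 108 = 26.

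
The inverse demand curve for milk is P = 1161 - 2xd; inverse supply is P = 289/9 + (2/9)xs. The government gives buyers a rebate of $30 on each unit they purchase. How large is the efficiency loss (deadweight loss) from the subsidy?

Deadweight loss = $202.5

Pre-subsidy: 1161 - 2x = 289/9 + (2/9)x gives x* = 508 and P* = 145.
With the rebate, buyers effectively pay Pb = Ps − 30, where Ps is the price sellers receive.
On the curves, Pb = 1161 - 2x and Ps = 289/9 + (2/9)x; the wedge Ps − Pb = 30 gives 289/9 + (2/9)x − (1161 - 2x) = 30, so x' = 521.5.
Then Pb = 1161 − 2·521.5 = 118 and Ps = 289/9 + (2/9)·521.5 = 148.
The subsidy expands output by 521.5 − 508 = 13.5 past the efficient level; on those units the gap between marginal cost and willingness to pay runs from 0 up to 30.
DWL = ½ × 30 × 13.5 = 202.5.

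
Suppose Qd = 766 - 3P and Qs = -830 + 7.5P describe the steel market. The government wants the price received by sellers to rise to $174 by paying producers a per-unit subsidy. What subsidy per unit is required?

At a seller price of 174, quantity supplied is -830 + 7.5·174 = 475.
Buyers absorb 475 only when they pay Pb with 766 − 3·Pb = 475, i.e. Pb = 97.
s = Ps − Pb = 174 − 97 = 77.

Required subsidy s = $77 per unit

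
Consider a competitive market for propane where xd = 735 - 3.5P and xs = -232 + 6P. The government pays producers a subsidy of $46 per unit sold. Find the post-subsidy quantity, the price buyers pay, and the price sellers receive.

Pre-subsidy: 735 - 3.5P = -232 + 6P gives P* = 1934/19, x* = 7196/19.
With the subsidy, sellers receive Ps = Pb + 46 for each unit, where Pb is the price buyers pay.
Supply in terms of Pb becomes xs = -232 + 6(Pb + 46) = 44 + 6Pb. Setting this equal to demand: 735 - 3.5Pb = 44 + 6Pb, so Pb = 1382/19.
Sellers receive Ps = 1382/19 + 46 = 2256/19; x' = 735 − 3.5·(1382/19) = 9128/19.

x' = 9128/19; buyers pay 1382/19; sellers receive 2256/19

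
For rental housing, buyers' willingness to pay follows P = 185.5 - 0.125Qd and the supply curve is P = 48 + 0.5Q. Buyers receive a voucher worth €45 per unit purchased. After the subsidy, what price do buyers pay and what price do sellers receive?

Buyers pay €149; sellers receive €194

Pre-subsidy: 185.5 - 0.125Q = 48 + 0.5Q gives Q* = 220 and P* = 158.
With the rebate, buyers effectively pay Pb = Ps − 45, where Ps is the price sellers receive.
On the curves, Pb = 185.5 - 0.125Q and Ps = 48 + 0.5Q; the wedge Ps − Pb = 45 gives 48 + 0.5Q − (185.5 - 0.125Q) = 45, so Q' = 292.
Then Pb = 185.5 − 0.125·292 = 149 and Ps = 48 + 0.5·292 = 194.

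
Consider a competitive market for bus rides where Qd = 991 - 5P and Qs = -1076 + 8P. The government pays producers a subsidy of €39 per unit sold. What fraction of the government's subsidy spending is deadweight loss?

Pre-subsidy: 991 - 5P = -1076 + 8P gives P* = 159, Q* = 196.
With the subsidy, sellers receive Ps = Pb + 39 for each unit, where Pb is the price buyers pay.
Supply in terms of Pb becomes Qs = -1076 + 8(Pb + 39) = -764 + 8Pb. Setting this equal to demand: 991 - 5Pb = -764 + 8Pb, so Pb = 135.
Sellers receive Ps = 135 + 39 = 174; Q' = 991 − 5·135 = 316.
ΔCS = ½(196 + 316)(159 − 135) = 6144; ΔPS = ½(196 + 316)(174 − 159) = 3840.
Government spending = 39 × 316 = 12324.
DWL = ½ × 39 × (316 − 196) = 2340; fraction = 2340 / 12324 = 15/79.

DWL / government spending = 15/79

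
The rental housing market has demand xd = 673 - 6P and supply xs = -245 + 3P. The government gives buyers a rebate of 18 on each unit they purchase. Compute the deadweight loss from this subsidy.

Pre-subsidy: 673 - 6P = -245 + 3P gives P* = 102, x* = 61.
With the rebate, buyers effectively pay Pb = Ps − 18, where Ps is the price sellers receive.
Demand in terms of Ps becomes xd = 673 − 6(Ps − 18) = 781 - 6Ps. Setting this equal to supply: 781 - 6Ps = -245 + 3Ps, so Ps = 114.
Buyers pay Pb = 114 − 18 = 96; x' = -245 + 3·114 = 97.
The subsidy expands output by 97 − 61 = 36 past the efficient level; on those units the gap between marginal cost and willingness to pay runs from 0 up to 18.
DWL = ½ × 18 × 36 = 324.

Deadweight loss = 324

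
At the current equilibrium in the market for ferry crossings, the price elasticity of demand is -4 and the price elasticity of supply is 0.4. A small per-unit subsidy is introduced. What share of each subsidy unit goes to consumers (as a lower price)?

For a small subsidy around the equilibrium, the benefit split depends on the relative slopes, which at a point are proportional to the elasticities.
Buyer share = εs/(εs + |εd|) = 0.4/(0.4 + 4) = 1/11; seller share = |εd|/(εs + |εd|) = 10/11.

Consumer share = 1/11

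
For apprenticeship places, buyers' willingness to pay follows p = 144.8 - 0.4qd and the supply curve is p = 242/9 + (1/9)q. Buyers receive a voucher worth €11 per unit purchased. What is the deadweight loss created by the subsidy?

Deadweight loss = 5445/46

Pre-subsidy: 144.8 - 0.4q = 242/9 + (1/9)q gives q* = 5306/23 and p* = 1208/23.
With the rebate, buyers effectively pay pb = ps − 11, where ps is the price sellers receive.
On the curves, pb = 144.8 - 0.4q and ps = 242/9 + (1/9)q; the wedge ps − pb = 11 gives 242/9 + (1/9)q − (144.8 - 0.4q) = 11, so q' = 5801/23.
Then pb = 144.8 − 0.4·(5801/23) = 1010/23 and ps = 242/9 + (1/9)·(5801/23) = 1263/23.
The subsidy expands output by 5801/23 − 5306/23 = 495/23 past the efficient level; on those units the gap between marginal cost and willingness to pay runs from 0 up to 11.
DWL = ½ × 11 × 495/23 = 5445/46.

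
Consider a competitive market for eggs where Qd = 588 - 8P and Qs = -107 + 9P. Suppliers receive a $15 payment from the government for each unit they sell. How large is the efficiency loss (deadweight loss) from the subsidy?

Deadweight loss = 8100/17

Pre-subsidy: 588 - 8P = -107 + 9P gives P* = 695/17, Q* = 4436/17.
With the subsidy, sellers receive Ps = Pb + 15 for each unit, where Pb is the price buyers pay.
Supply in terms of Pb becomes Qs = -107 + 9(Pb + 15) = 28 + 9Pb. Setting this equal to demand: 588 - 8Pb = 28 + 9Pb, so Pb = 560/17.
Sellers receive Ps = 560/17 + 15 = 815/17; Q' = 588 − 8·(560/17) = 5516/17.
The subsidy expands output by 5516/17 − 4436/17 = 1080/17 past the efficient level; on those units the gap between marginal cost and willingness to pay runs from 0 up to 15.
DWL = ½ × 15 × 1080/17 = 8100/17.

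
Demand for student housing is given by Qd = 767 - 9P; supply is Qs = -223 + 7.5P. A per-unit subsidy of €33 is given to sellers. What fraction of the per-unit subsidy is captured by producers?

Pre-subsidy: 767 - 9P = -223 + 7.5P gives P* = 60, Q* = 227.
With the subsidy, sellers receive Ps = Pb + 33 for each unit, where Pb is the price buyers pay.
Supply in terms of Pb becomes Qs = -223 + 7.5(Pb + 33) = 24.5 + 7.5Pb. Setting this equal to demand: 767 - 9Pb = 24.5 + 7.5Pb, so Pb = 45.
Sellers receive Ps = 45 + 33 = 78; Q' = 767 − 9·45 = 362.
Buyers' price falls by P* − Pb = 60 − 45 = 15; sellers' price rises by Ps − P* = 78 − 60 = 18.
So producers capture 18/33 = 6/11 of each unit of subsidy.

Producer share = 6/11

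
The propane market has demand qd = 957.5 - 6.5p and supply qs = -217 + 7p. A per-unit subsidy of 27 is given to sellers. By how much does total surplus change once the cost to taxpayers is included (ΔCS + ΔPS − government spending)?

Net change in total surplus = -1228.5

Pre-subsidy: 957.5 - 6.5p = -217 + 7p gives p* = 87, q* = 392.
With the subsidy, sellers receive ps = pb + 27 for each unit, where pb is the price buyers pay.
Supply in terms of pb becomes qs = -217 + 7(pb + 27) = -28 + 7pb. Setting this equal to demand: 957.5 - 6.5pb = -28 + 7pb, so pb = 73.
Sellers receive ps = 73 + 27 = 100; q' = 957.5 − 6.5·73 = 483.
ΔCS = ½(392 + 483)(87 − 73) = 6125; ΔPS = ½(392 + 483)(100 − 87) = 5687.5.
Government spending = 27 × 483 = 13041.
Net change = 6125 + 5687.5 − 13041 = -1228.5. The loss equals the DWL triangle ½·27·91.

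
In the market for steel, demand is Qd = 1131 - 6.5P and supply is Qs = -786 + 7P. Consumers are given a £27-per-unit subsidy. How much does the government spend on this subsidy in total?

Pre-subsidy: 1131 - 6.5P = -786 + 7P gives P* = 142, Q* = 208.
With the rebate, buyers effectively pay Pb = Ps − 27, where Ps is the price sellers receive.
Demand in terms of Ps becomes Qd = 1131 − 6.5(Ps − 27) = 1306.5 - 6.5Ps. Setting this equal to supply: 1306.5 - 6.5Ps = -786 + 7Ps, so Ps = 155.
Buyers pay Pb = 155 − 27 = 128; Q' = -786 + 7·155 = 299.
Government outlay = subsidy × quantity = 27 × 299 = 8073.

Government cost = £8073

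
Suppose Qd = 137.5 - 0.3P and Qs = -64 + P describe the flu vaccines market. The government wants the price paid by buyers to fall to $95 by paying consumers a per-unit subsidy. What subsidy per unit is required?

At a buyer price of 95, quantity demanded is 137.5 − 0.3·95 = 109.
Sellers supply 109 only when they receive Ps with -64 + 1·Ps = 109, i.e. Ps = 173.
s = Ps − Pb = 173 − 95 = 78.

Required subsidy s = $78 per unit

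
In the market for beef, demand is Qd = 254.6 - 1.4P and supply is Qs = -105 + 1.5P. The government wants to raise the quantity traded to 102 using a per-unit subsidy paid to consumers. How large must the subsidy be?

At Q = 102, invert demand for the buyer price: Pb = (254.6 − 102)/1.4 = 109; invert supply for the seller price: Ps = (102 − (-105))/1.5 = 138.
The subsidy must fill the gap: s = Ps − Pb = 138 − 109 = 29.

Required subsidy s = 29 per unit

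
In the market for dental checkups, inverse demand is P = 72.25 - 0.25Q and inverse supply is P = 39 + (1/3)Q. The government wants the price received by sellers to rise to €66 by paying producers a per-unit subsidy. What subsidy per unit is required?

At a seller price of 66, quantity supplied is -117 + 3·66 = 81.
Buyers absorb 81 only when they pay Pb = 72.25 − 0.25·81 = 52.
s = Ps − Pb = 66 − 52 = 14.

Required subsidy s = €14 per unit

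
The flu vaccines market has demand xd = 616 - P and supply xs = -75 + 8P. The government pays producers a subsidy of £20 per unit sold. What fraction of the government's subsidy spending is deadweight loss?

Pre-subsidy: 616 - P = -75 + 8P gives P* = 691/9, x* = 4853/9.
With the subsidy, sellers receive Ps = Pb + 20 for each unit, where Pb is the price buyers pay.
Supply in terms of Pb becomes xs = -75 + 8(Pb + 20) = 85 + 8Pb. Setting this equal to demand: 616 - Pb = 85 + 8Pb, so Pb = 59.
Sellers receive Ps = 59 + 20 = 79; x' = 616 − 1·59 = 557.
ΔCS = ½(4853/9 + 557)(691/9 − 59) = 789280/81; ΔPS = ½(4853/9 + 557)(79 − 691/9) = 98660/81.
Government spending = 20 × 557 = 11140.
DWL = ½ × 20 × (557 − 4853/9) = 1600/9; fraction = (1600/9) / 11140 = 80/5013.

DWL / government spending = 80/5013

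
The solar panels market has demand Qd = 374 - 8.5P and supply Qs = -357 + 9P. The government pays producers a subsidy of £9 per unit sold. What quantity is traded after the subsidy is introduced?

Pre-subsidy: 374 - 8.5P = -357 + 9P gives P* = 1462/35, Q* = 663/35.
With the subsidy, sellers receive Ps = Pb + 9 for each unit, where Pb is the price buyers pay.
Supply in terms of Pb becomes Qs = -357 + 9(Pb + 9) = -276 + 9Pb. Setting this equal to demand: 374 - 8.5Pb = -276 + 9Pb, so Pb = 260/7.
Sellers receive Ps = 260/7 + 9 = 323/7; Q' = 374 − 8.5·(260/7) = 408/7.

Q' = 408/7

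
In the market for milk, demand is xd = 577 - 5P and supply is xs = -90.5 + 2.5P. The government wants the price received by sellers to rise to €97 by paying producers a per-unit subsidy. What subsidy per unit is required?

At a seller price of 97, quantity supplied is -90.5 + 2.5·97 = 152.
Buyers absorb 152 only when they pay Pb with 577 − 5·Pb = 152, i.e. Pb = 85.
s = Ps − Pb = 97 − 85 = 12.

Required subsidy s = €12 per unit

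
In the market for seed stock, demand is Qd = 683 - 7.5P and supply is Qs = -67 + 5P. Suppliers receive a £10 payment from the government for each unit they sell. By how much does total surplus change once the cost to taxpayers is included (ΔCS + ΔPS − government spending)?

Pre-subsidy: 683 - 7.5P = -67 + 5P gives P* = 60, Q* = 233.
With the subsidy, sellers receive Ps = Pb + 10 for each unit, where Pb is the price buyers pay.
Supply in terms of Pb becomes Qs = -67 + 5(Pb + 10) = -17 + 5Pb. Setting this equal to demand: 683 - 7.5Pb = -17 + 5Pb, so Pb = 56.
Sellers receive Ps = 56 + 10 = 66; Q' = 683 − 7.5·56 = 263.
ΔCS = ½(233 + 263)(60 − 56) = 992; ΔPS = ½(233 + 263)(66 − 60) = 1488.
Government spending = 10 × 263 = 2630.
Net change = 992 + 1488 − 2630 = -150. The loss equals the DWL triangle ½·10·30.

Net change in total surplus = -£150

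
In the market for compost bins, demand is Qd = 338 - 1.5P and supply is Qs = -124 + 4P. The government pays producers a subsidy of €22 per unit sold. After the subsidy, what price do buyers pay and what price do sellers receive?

Pre-subsidy: 338 - 1.5P = -124 + 4P gives P* = 84, Q* = 212.
With the subsidy, sellers receive Ps = Pb + 22 for each unit, where Pb is the price buyers pay.
Supply in terms of Pb becomes Qs = -124 + 4(Pb + 22) = -36 + 4Pb. Setting this equal to demand: 338 - 1.5Pb = -36 + 4Pb, so Pb = 68.
Sellers receive Ps = 68 + 22 = 90; Q' = 338 − 1.5·68 = 236.

Buyers pay €68; sellers receive €90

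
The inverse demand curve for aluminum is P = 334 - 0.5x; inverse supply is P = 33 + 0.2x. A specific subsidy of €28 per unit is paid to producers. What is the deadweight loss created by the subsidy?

Pre-subsidy: 334 - 0.5x = 33 + 0.2x gives x* = 430 and P* = 119.
With the subsidy, sellers receive Ps = Pb + 28 for each unit, where Pb is the price buyers pay.
On the curves, Pb = 334 - 0.5x and Ps = 33 + 0.2x; the wedge Ps − Pb = 28 gives 33 + 0.2x − (334 - 0.5x) = 28, so x' = 470.
Then Pb = 334 − 0.5·470 = 99 and Ps = 33 + 0.2·470 = 127.
The subsidy expands output by 470 − 430 = 40 past the efficient level; on those units the gap between marginal cost and willingness to pay runs from 0 up to 28.
DWL = ½ × 28 × 40 = 560.

Deadweight loss = €560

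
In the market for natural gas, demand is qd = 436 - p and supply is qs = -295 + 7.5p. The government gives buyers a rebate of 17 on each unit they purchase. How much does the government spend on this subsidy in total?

Government cost = 6205

Pre-subsidy: 436 - p = -295 + 7.5p gives p* = 86, q* = 350.
With the rebate, buyers effectively pay pb = ps − 17, where ps is the price sellers receive.
Demand in terms of ps becomes qd = 436 − 1(ps − 17) = 453 - ps. Setting this equal to supply: 453 - ps = -295 + 7.5ps, so ps = 88.
Buyers pay pb = 88 − 17 = 71; q' = -295 + 7.5·88 = 365.
Government outlay = subsidy × quantity = 17 × 365 = 6205.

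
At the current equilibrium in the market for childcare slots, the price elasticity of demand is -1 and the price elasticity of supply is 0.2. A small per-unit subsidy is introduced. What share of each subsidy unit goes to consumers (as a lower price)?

For a small subsidy around the equilibrium, the benefit split depends on the relative slopes, which at a point are proportional to the elasticities.
Buyer share = εs/(εs + |εd|) = 0.2/(0.2 + 1) = 1/6; seller share = |εd|/(εs + |εd|) = 5/6.

Consumer share = 1/6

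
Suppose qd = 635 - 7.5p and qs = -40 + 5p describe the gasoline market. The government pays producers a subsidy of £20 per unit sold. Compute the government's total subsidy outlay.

Government cost = £5800

Pre-subsidy: 635 - 7.5p = -40 + 5p gives p* = 54, q* = 230.
With the subsidy, sellers receive ps = pb + 20 for each unit, where pb is the price buyers pay.
Supply in terms of pb becomes qs = -40 + 5(pb + 20) = 60 + 5pb. Setting this equal to demand: 635 - 7.5pb = 60 + 5pb, so pb = 46.
Sellers receive ps = 46 + 20 = 66; q' = 635 − 7.5·46 = 290.
Government outlay = subsidy × quantity = 20 × 290 = 5800.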